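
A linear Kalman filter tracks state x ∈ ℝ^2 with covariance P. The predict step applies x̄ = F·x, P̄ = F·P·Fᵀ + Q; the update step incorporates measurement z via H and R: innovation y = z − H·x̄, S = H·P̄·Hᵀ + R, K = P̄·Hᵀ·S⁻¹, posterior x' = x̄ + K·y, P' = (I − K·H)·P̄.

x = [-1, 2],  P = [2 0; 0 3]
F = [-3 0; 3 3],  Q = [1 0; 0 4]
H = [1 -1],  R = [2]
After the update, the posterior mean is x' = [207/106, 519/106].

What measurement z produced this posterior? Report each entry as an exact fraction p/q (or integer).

x̄ = F·x = [3, 3]
P̄ = F·P·Fᵀ + Q = [19 -18; -18 49]
S = H·P̄·Hᵀ + R = [106]
K = P̄·Hᵀ·S⁻¹ = [37/106; -67/106]
x' − x̄ = [-111/106, 201/106] = K·y
y = (KᵀK)⁻¹·Kᵀ·(x' − x̄) = [-3]
z = y + H·x̄ = [-3] + [0] = [-3]

z = [-3]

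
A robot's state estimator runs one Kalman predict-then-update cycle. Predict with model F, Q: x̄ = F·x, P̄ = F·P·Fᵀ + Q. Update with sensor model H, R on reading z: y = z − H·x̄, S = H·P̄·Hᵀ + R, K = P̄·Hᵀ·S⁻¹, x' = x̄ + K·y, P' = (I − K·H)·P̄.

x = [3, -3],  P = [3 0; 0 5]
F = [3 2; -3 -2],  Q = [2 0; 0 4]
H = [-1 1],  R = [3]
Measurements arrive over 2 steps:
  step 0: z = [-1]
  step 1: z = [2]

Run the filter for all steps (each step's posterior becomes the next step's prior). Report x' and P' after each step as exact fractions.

step 0: x' = [111/197, -101/197], P' = [437/197 149/197; 149/197 443/197]
step 1: x' = [-6021/6349, 31417/31745], P' = [14039/6349 4811/6349; 4811/6349 71377/31745]

step 0: x̄ = F·x = [3, -3]
step 0: P̄ = F·P·Fᵀ + Q = [49 -47; -47 51]
step 0: y = z − H·x̄ = [5]
step 0: S = H·P̄·Hᵀ + R = [197]
step 0: K = P̄·Hᵀ·S⁻¹ = [-96/197; 98/197]
step 0: x' = x̄ + K·y = [111/197, -101/197]
step 0: P' = (I − K·H)·P̄ = [437/197 149/197; 149/197 443/197]
step 1: x̄ = F·x = [131/197, -131/197]
step 1: P̄ = F·P·Fᵀ + Q = [7887/197 -7493/197; -7493/197 8281/197]
step 1: y = z − H·x̄ = [656/197]
step 1: S = H·P̄·Hᵀ + R = [31745/197]
step 1: K = P̄·Hᵀ·S⁻¹ = [-3076/6349; 15774/31745]
step 1: x' = x̄ + K·y = [-6021/6349, 31417/31745]
step 1: P' = (I − K·H)·P̄ = [14039/6349 4811/6349; 4811/6349 71377/31745]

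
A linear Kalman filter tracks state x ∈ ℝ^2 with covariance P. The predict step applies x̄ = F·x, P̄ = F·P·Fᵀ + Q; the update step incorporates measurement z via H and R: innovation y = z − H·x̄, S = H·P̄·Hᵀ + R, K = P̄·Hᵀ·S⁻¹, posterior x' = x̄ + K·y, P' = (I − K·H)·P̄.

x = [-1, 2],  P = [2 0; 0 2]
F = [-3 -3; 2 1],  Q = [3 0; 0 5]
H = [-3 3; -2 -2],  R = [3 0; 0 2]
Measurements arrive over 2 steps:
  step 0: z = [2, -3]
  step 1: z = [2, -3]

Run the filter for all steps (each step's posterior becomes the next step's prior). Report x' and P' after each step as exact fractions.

step 0: x' = [2277/6571, 6528/6571], P' = [1344/6571 243/6571; 243/6571 1320/6571]
step 1: x' = [1936539/6853955, 7087576/6853955], P' = [1376403/6853955 251457/6853955; 251457/6853955 1368863/6853955]

step 0: x̄ = F·x = [-3, 0]
step 0: P̄ = F·P·Fᵀ + Q = [39 -18; -18 15]
step 0: y = z − H·x̄ = [-7, -9]
step 0: S = H·P̄·Hᵀ + R = [813 144; 144 74]
step 0: K = P̄·Hᵀ·S⁻¹ = [-1101/6571 -1587/6571; 1077/6571 -1563/6571]
step 0: x' = x̄ + K·y = [2277/6571, 6528/6571]
step 0: P' = (I − K·H)·P̄ = [1344/6571 243/6571; 243/6571 1320/6571]
step 1: x̄ = F·x = [-26415/6571, 11082/6571]
step 1: P̄ = F·P·Fᵀ + Q = [48063/6571 -14211/6571; -14211/6571 40523/6571]
step 1: y = z − H·x̄ = [-99349/6571, -50379/6571]
step 1: S = H·P̄·Hᵀ + R = [1072785/6571 45240/6571; 45240/6571 253798/6571]
step 1: K = P̄·Hᵀ·S⁻¹ = [-1124946/6853955 -325572/1370791; 1117406/6853955 -324064/1370791]
step 1: x' = x̄ + K·y = [1936539/6853955, 7087576/6853955]
step 1: P' = (I − K·H)·P̄ = [1376403/6853955 251457/6853955; 251457/6853955 1368863/6853955]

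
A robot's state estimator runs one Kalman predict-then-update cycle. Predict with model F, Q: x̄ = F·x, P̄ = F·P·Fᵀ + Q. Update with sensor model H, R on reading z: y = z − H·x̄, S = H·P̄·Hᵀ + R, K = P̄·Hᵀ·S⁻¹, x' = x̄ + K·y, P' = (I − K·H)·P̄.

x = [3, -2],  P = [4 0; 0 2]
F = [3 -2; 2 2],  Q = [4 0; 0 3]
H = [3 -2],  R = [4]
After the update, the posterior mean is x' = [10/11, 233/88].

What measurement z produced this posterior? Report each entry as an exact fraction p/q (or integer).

z = [-3]

x̄ = F·x = [13, 2]
P̄ = F·P·Fᵀ + Q = [48 16; 16 27]
S = H·P̄·Hᵀ + R = [352]
K = P̄·Hᵀ·S⁻¹ = [7/22; -3/176]
x' − x̄ = [-133/11, 57/88] = K·y
y = (KᵀK)⁻¹·Kᵀ·(x' − x̄) = [-38]
z = y + H·x̄ = [-38] + [35] = [-3]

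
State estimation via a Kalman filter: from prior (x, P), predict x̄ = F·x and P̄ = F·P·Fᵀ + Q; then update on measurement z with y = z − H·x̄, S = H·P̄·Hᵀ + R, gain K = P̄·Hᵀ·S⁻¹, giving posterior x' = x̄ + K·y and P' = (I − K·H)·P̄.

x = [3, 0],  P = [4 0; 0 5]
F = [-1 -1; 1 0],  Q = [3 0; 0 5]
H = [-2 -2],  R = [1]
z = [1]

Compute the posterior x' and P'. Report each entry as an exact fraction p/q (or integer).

x̄ = F·x = [-3, 3]
P̄ = F·P·Fᵀ + Q = [12 -4; -4 9]
y = z − H·x̄ = [1]
S = H·P̄·Hᵀ + R = [53]
K = P̄·Hᵀ·S⁻¹ = [-16/53; -10/53]
x' = x̄ + K·y = [-175/53, 149/53]
P' = (I − K·H)·P̄ = [380/53 -372/53; -372/53 377/53]

x' = [-175/53, 149/53]
P' = [380/53 -372/53; -372/53 377/53]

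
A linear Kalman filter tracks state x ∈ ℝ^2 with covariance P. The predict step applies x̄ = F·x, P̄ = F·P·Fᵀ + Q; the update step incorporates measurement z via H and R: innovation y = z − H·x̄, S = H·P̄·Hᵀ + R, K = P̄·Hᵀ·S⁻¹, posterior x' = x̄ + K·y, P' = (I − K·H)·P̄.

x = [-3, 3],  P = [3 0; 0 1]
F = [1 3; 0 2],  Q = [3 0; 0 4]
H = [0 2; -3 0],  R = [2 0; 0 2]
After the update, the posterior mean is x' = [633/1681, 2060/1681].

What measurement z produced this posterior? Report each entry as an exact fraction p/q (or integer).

z = [2, -1]

x̄ = F·x = [6, 6]
P̄ = F·P·Fᵀ + Q = [15 6; 6 8]
S = H·P̄·Hᵀ + R = [34 -36; -36 137]
K = P̄·Hᵀ·S⁻¹ = [12/1681 -549/1681; 772/1681 -18/1681]
x' − x̄ = [-9453/1681, -8026/1681] = K·y
y = (KᵀK)⁻¹·Kᵀ·(x' − x̄) = [-10, 17]
z = y + H·x̄ = [-10, 17] + [12, -18] = [2, -1]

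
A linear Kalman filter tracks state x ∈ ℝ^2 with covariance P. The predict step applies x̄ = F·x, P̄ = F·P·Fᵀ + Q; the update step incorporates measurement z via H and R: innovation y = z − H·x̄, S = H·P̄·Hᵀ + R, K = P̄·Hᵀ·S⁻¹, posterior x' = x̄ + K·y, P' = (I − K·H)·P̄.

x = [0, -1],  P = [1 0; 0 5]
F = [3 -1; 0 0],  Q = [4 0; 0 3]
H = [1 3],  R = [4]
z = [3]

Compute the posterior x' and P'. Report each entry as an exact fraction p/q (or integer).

x' = [85/49, 18/49]
P' = [558/49 -162/49; -162/49 66/49]

x̄ = F·x = [1, 0]
P̄ = F·P·Fᵀ + Q = [18 0; 0 3]
y = z − H·x̄ = [2]
S = H·P̄·Hᵀ + R = [49]
K = P̄·Hᵀ·S⁻¹ = [18/49; 9/49]
x' = x̄ + K·y = [85/49, 18/49]
P' = (I − K·H)·P̄ = [558/49 -162/49; -162/49 66/49]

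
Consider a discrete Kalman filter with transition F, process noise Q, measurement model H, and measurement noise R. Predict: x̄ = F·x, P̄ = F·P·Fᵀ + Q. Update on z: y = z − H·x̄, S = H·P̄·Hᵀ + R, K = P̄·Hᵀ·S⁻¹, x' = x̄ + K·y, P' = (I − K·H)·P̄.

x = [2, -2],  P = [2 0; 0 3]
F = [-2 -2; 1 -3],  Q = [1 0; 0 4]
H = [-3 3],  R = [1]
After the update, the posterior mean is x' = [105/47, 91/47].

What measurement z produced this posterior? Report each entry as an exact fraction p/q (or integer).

x̄ = F·x = [0, 8]
P̄ = F·P·Fᵀ + Q = [21 14; 14 33]
S = H·P̄·Hᵀ + R = [235]
K = P̄·Hᵀ·S⁻¹ = [-21/235; 57/235]
x' − x̄ = [105/47, -285/47] = K·y
y = (KᵀK)⁻¹·Kᵀ·(x' − x̄) = [-25]
z = y + H·x̄ = [-25] + [24] = [-1]

z = [-1]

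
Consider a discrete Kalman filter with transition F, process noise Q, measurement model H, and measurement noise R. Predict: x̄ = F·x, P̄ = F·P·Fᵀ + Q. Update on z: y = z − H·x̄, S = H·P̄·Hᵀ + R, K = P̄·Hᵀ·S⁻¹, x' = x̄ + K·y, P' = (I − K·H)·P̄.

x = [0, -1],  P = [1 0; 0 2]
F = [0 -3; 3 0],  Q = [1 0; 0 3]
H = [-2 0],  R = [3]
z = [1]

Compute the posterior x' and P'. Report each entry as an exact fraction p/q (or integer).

x' = [-29/79, 0]
P' = [57/79 0; 0 12]

x̄ = F·x = [3, 0]
P̄ = F·P·Fᵀ + Q = [19 0; 0 12]
y = z − H·x̄ = [7]
S = H·P̄·Hᵀ + R = [79]
K = P̄·Hᵀ·S⁻¹ = [-38/79; 0]
x' = x̄ + K·y = [-29/79, 0]
P' = (I − K·H)·P̄ = [57/79 0; 0 12]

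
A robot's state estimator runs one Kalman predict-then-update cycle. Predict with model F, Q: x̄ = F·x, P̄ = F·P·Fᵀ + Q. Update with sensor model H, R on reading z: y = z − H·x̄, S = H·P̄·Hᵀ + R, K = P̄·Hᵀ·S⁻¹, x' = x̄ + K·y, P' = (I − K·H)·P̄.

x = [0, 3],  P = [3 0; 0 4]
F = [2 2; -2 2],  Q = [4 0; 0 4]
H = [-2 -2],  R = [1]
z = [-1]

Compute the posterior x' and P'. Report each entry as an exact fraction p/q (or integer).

x̄ = F·x = [6, 6]
P̄ = F·P·Fᵀ + Q = [32 4; 4 32]
y = z − H·x̄ = [23]
S = H·P̄·Hᵀ + R = [289]
K = P̄·Hᵀ·S⁻¹ = [-72/289; -72/289]
x' = x̄ + K·y = [78/289, 78/289]
P' = (I − K·H)·P̄ = [4064/289 -4028/289; -4028/289 4064/289]

x' = [78/289, 78/289]
P' = [4064/289 -4028/289; -4028/289 4064/289]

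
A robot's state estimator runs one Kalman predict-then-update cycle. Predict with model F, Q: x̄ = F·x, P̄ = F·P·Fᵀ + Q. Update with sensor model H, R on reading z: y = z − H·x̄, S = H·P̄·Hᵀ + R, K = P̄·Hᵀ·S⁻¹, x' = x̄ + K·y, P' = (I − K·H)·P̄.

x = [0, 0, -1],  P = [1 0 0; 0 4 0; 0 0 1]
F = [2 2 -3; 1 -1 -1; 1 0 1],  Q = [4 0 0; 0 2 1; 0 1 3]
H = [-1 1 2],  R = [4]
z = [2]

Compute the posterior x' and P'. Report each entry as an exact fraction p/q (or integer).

x̄ = F·x = [3, 1, -1]
P̄ = F·P·Fᵀ + Q = [33 -3 -1; -3 8 1; -1 1 5]
y = z − H·x̄ = [6]
S = H·P̄·Hᵀ + R = [79]
K = P̄·Hᵀ·S⁻¹ = [-38/79; 13/79; 12/79]
x' = x̄ + K·y = [9/79, 157/79, -7/79]
P' = (I − K·H)·P̄ = [1163/79 257/79 377/79; 257/79 463/79 -77/79; 377/79 -77/79 251/79]

x' = [9/79, 157/79, -7/79]
P' = [1163/79 257/79 377/79; 257/79 463/79 -77/79; 377/79 -77/79 251/79]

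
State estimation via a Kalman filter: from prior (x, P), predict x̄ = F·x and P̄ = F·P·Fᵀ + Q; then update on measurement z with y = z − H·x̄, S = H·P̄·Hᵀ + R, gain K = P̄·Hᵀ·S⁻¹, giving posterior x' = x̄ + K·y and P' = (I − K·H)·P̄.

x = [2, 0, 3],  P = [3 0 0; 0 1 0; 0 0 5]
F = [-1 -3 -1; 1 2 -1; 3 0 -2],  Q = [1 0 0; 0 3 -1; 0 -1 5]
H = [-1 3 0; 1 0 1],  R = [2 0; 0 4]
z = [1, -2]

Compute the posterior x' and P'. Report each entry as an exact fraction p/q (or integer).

x̄ = F·x = [-5, -1, 0]
P̄ = F·P·Fᵀ + Q = [18 -4 1; -4 15 18; 1 18 52]
y = z − H·x̄ = [-1, 3]
S = H·P̄·Hᵀ + R = [179 23; 23 76]
K = P̄·Hᵀ·S⁻¹ = [-2717/13075 4091/13075; 3402/13075 1379/13075; 2809/13075 8268/13075]
x' = x̄ + K·y = [-10077/2615, -2468/2615, 4399/2615]
P' = (I − K·H)·P̄ = [76111/13075 23559/13075 -59747/13075; 23559/13075 10121/13075 -18043/13075; -59747/13075 -18043/13075 92819/13075]

x' = [-10077/2615, -2468/2615, 4399/2615]
P' = [76111/13075 23559/13075 -59747/13075; 23559/13075 10121/13075 -18043/13075; -59747/13075 -18043/13075 92819/13075]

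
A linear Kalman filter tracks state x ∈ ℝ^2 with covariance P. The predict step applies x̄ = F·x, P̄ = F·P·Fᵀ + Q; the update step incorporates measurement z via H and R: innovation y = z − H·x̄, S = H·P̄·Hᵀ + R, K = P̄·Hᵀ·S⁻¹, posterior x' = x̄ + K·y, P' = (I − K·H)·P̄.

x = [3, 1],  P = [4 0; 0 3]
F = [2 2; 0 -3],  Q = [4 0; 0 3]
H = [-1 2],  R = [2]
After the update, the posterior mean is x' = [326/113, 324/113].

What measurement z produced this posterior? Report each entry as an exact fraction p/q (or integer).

z = [3]

x̄ = F·x = [8, -3]
P̄ = F·P·Fᵀ + Q = [32 -18; -18 30]
S = H·P̄·Hᵀ + R = [226]
K = P̄·Hᵀ·S⁻¹ = [-34/113; 39/113]
x' − x̄ = [-578/113, 663/113] = K·y
y = (KᵀK)⁻¹·Kᵀ·(x' − x̄) = [17]
z = y + H·x̄ = [17] + [-14] = [3]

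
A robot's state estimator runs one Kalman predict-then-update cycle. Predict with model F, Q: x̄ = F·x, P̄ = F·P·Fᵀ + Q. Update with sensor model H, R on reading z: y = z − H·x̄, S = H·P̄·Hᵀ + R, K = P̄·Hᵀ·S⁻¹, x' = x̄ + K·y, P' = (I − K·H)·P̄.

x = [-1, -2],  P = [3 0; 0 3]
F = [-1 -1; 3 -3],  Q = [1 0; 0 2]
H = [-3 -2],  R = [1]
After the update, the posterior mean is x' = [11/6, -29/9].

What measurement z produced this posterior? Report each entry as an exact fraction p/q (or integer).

x̄ = F·x = [3, 3]
P̄ = F·P·Fᵀ + Q = [7 0; 0 56]
S = H·P̄·Hᵀ + R = [288]
K = P̄·Hᵀ·S⁻¹ = [-7/96; -7/18]
x' − x̄ = [-7/6, -56/9] = K·y
y = (KᵀK)⁻¹·Kᵀ·(x' − x̄) = [16]
z = y + H·x̄ = [16] + [-15] = [1]

z = [1]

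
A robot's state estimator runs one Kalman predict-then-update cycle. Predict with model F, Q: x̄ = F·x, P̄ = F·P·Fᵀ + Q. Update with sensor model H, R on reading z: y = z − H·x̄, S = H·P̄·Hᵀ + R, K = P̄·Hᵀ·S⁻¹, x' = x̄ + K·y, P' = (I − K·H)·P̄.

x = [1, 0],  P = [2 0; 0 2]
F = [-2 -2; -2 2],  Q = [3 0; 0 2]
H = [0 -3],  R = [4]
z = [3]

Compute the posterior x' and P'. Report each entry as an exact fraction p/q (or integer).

x' = [-2, -85/83]
P' = [19 0; 0 36/83]

x̄ = F·x = [-2, -2]
P̄ = F·P·Fᵀ + Q = [19 0; 0 18]
y = z − H·x̄ = [-3]
S = H·P̄·Hᵀ + R = [166]
K = P̄·Hᵀ·S⁻¹ = [0; -27/83]
x' = x̄ + K·y = [-2, -85/83]
P' = (I − K·H)·P̄ = [19 0; 0 36/83]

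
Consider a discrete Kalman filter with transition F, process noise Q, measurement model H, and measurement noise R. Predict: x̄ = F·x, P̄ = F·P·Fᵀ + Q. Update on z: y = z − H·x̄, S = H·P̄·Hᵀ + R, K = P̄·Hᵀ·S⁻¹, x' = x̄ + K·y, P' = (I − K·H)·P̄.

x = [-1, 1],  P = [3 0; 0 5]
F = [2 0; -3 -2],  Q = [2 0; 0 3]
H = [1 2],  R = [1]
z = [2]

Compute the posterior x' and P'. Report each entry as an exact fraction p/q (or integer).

x' = [-30/13, 307/143]
P' = [138/13 -70/13; -70/13 426/143]

x̄ = F·x = [-2, 1]
P̄ = F·P·Fᵀ + Q = [14 -18; -18 50]
y = z − H·x̄ = [2]
S = H·P̄·Hᵀ + R = [143]
K = P̄·Hᵀ·S⁻¹ = [-2/13; 82/143]
x' = x̄ + K·y = [-30/13, 307/143]
P' = (I − K·H)·P̄ = [138/13 -70/13; -70/13 426/143]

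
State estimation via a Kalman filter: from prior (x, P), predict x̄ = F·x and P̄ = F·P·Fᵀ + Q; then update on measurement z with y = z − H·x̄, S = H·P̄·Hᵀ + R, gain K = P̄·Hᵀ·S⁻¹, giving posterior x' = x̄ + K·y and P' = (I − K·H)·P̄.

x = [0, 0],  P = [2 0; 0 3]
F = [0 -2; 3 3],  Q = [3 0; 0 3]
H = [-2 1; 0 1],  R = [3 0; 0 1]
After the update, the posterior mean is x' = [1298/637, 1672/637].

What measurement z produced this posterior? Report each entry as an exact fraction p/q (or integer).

x̄ = F·x = [0, 0]
P̄ = F·P·Fᵀ + Q = [15 -18; -18 48]
S = H·P̄·Hᵀ + R = [183 84; 84 49]
K = P̄·Hᵀ·S⁻¹ = [-40/91 246/637; 4/91 576/637]
x' − x̄ = [1298/637, 1672/637] = K·y
y = (KᵀK)⁻¹·Kᵀ·(x' − x̄) = [-2, 3]
z = y + H·x̄ = [-2, 3] + [0, 0] = [-2, 3]

z = [-2, 3]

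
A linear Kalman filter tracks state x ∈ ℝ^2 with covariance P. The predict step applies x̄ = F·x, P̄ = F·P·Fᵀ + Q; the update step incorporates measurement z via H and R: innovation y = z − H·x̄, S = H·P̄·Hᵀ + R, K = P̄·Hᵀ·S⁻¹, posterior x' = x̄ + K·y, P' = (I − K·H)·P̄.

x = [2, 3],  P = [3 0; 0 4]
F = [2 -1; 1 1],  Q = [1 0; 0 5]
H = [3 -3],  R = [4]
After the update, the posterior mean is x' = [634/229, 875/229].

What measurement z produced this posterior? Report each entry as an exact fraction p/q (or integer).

z = [-3]

x̄ = F·x = [1, 5]
P̄ = F·P·Fᵀ + Q = [17 2; 2 12]
S = H·P̄·Hᵀ + R = [229]
K = P̄·Hᵀ·S⁻¹ = [45/229; -30/229]
x' − x̄ = [405/229, -270/229] = K·y
y = (KᵀK)⁻¹·Kᵀ·(x' − x̄) = [9]
z = y + H·x̄ = [9] + [-12] = [-3]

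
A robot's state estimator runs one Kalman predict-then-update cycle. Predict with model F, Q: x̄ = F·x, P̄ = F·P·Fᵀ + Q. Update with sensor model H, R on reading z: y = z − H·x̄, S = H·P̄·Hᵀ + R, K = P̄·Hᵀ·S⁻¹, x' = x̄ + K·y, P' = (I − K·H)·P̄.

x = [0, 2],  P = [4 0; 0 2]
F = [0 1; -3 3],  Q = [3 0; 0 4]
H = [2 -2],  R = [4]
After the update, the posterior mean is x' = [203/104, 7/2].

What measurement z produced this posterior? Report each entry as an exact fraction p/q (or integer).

x̄ = F·x = [2, 6]
P̄ = F·P·Fᵀ + Q = [5 6; 6 58]
S = H·P̄·Hᵀ + R = [208]
K = P̄·Hᵀ·S⁻¹ = [-1/104; -1/2]
x' − x̄ = [-5/104, -5/2] = K·y
y = (KᵀK)⁻¹·Kᵀ·(x' − x̄) = [5]
z = y + H·x̄ = [5] + [-8] = [-3]

z = [-3]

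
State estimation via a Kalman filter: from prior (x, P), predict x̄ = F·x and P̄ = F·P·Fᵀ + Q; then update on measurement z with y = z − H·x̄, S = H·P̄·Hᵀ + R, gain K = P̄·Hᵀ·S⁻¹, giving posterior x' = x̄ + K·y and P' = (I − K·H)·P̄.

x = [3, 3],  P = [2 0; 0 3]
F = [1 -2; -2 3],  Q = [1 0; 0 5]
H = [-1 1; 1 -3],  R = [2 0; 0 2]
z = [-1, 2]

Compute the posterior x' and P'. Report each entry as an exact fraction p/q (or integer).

x̄ = F·x = [-3, 3]
P̄ = F·P·Fᵀ + Q = [15 -22; -22 40]
y = z − H·x̄ = [-7, 14]
S = H·P̄·Hᵀ + R = [101 -223; -223 509]
K = P̄·Hᵀ·S⁻¹ = [-11/24 -1/24; -9/140 -43/140]
x' = x̄ + K·y = [-3/8, -17/20]
P' = (I − K·H)·P̄ = [17/12 1/2; 1/2 13/35]

x' = [-3/8, -17/20]
P' = [17/12 1/2; 1/2 13/35]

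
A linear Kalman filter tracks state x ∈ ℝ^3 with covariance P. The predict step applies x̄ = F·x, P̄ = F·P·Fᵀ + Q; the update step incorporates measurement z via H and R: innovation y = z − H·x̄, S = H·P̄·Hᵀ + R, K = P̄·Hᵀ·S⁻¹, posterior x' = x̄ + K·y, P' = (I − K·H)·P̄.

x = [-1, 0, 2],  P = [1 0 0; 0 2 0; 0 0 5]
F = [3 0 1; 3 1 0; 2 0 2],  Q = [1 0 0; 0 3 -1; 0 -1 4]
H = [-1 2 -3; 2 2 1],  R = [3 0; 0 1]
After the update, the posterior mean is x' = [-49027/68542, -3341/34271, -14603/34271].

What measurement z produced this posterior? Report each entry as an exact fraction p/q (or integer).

x̄ = F·x = [-1, -3, 2]
P̄ = F·P·Fᵀ + Q = [15 9 16; 9 14 5; 16 5 28]
S = H·P̄·Hᵀ + R = [326 -172; -172 301]
K = P̄·Hᵀ·S⁻¹ = [-59/1594 6562/34271; 116/797 8657/34271; -175/797 3670/34271]
x' − x̄ = [19515/68542, 99472/34271, -83145/34271] = K·y
y = (KᵀK)⁻¹·Kᵀ·(x' − x̄) = [13, 4]
z = y + H·x̄ = [13, 4] + [-11, -6] = [2, -2]

z = [2, -2]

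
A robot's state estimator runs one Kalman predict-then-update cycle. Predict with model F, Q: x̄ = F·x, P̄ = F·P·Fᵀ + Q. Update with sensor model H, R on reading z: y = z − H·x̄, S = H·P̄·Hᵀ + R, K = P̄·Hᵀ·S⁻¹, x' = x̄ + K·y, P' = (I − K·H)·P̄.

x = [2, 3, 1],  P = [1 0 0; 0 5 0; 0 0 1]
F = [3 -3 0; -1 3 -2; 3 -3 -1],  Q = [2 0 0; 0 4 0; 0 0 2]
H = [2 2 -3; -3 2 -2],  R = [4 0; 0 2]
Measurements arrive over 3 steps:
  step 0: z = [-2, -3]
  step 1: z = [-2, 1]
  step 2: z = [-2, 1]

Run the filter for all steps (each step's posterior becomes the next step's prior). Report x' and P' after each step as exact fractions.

step 0: x' = [26679/57115, -4837/57115, 43094/57115], P' = [20196/57115 57172/57115 39096/57115; 57172/57115 340374/57115 251172/57115; 39096/57115 251172/57115 199076/57115]
step 1: x' = [-150288029/208270261, -1728262367/1041351305, -1075979484/1041351305], P' = [58656234/208270261 117364174/208270261 74708180/208270261; 117364174/208270261 3377195664/1041351305 2468197308/1041351305; 74708180/208270261 2468197308/1041351305 2054425396/1041351305]
step 2: x' = [-2082843086589/3561808588193, -1784785495235/3561808588193, -324432805068/3561808588193], P' = [3003464024342/10685425764579 1997874655366/3561808588193 3809084729332/10685425764579; 1997874655366/3561808588193 11508498226920/3561808588193 8405202113836/3561808588193; 3809084729332/10685425764579 8405202113836/3561808588193 20984920679420/10685425764579]

step 0: x̄ = F·x = [-3, 5, -4]
step 0: P̄ = F·P·Fᵀ + Q = [56 -48 54; -48 54 -46; 54 -46 57]
step 0: y = z − H·x̄ = [-18, -30]
step 0: S = H·P̄·Hᵀ + R = [477 1048; 1048 2542]
step 0: K = P̄·Hᵀ·S⁻¹ = [9362/57115 -12218/57115; 10394/57115 3444/57115; -4173/57115 -6548/57115]
step 0: x' = x̄ + K·y = [26679/57115, -4837/57115, 43094/57115]
step 0: P' = (I − K·H)·P̄ = [20196/57115 57172/57115 39096/57115; 57172/57115 340374/57115 251172/57115; 39096/57115 251172/57115 199076/57115]
step 1: x̄ = F·x = [94548/57115, -127378/57115, 51454/57115]
step 1: P̄ = F·P·Fᵀ + Q = [2330264/57115 -1165434/57115 2852262/57115; -1165434/57115 907614/57115 -1481702/57115; 2852262/57115 -1481702/57115 3801796/57115]
step 1: y = z − H·x̄ = [105792/57115, 698423/57115]
step 1: S = H·P̄·Hᵀ + R = [21625944/57115 43868846/57115; 43868846/57115 99990214/57115]
step 1: K = P̄·Hᵀ·S⁻¹ = [31979069/208270261 -45328357/208270261; 130860286/1041351305 28767051/1041351305; -119949943/1041351305 -146539438/1041351305]
step 1: x' = x̄ + K·y = [-150288029/208270261, -1728262367/1041351305, -1075979484/1041351305]
step 1: P' = (I − K·H)·P̄ = [58656234/208270261 117364174/208270261 74708180/208270261; 117364174/208270261 3377195664/1041351305 2468197308/1041351305; 74708180/208270261 2468197308/1041351305 2054425396/1041351305]
step 2: x̄ = F·x = [2930466666/1041351305, -2281387988/1041351305, 801289230/208270261]
step 2: P̄ = F·P·Fᵀ + Q = [24554218456/1041351305 -11664815598/1041351305 5751097014/208270261; -11664815598/1041351305 11426019634/1041351305 -2917403166/208270261; 5751097014/208270261 -2917403166/208270261 7835316460/208270261]
step 2: y = z − H·x̄ = [8638478484/1041351305, 22408419579/1041351305]
step 2: S = H·P̄·Hᵀ + R = [237335442616/1041351305 446415476446/1041351305; 446415476446/1041351305 1027220811106/1041351305]
step 2: K = P̄·Hᵀ·S⁻¹ = [1641730448221/10685425764579 -2320656799747/10685425764579; 449284855766/3561808588193 106484130035/3561808588193; -1226344974145/10685425764579 -1482941431910/10685425764579]
step 2: x' = x̄ + K·y = [-2082843086589/3561808588193, -1784785495235/3561808588193, -324432805068/3561808588193]
step 2: P' = (I − K·H)·P̄ = [3003464024342/10685425764579 1997874655366/3561808588193 3809084729332/10685425764579; 1997874655366/3561808588193 11508498226920/3561808588193 8405202113836/3561808588193; 3809084729332/10685425764579 8405202113836/3561808588193 20984920679420/10685425764579]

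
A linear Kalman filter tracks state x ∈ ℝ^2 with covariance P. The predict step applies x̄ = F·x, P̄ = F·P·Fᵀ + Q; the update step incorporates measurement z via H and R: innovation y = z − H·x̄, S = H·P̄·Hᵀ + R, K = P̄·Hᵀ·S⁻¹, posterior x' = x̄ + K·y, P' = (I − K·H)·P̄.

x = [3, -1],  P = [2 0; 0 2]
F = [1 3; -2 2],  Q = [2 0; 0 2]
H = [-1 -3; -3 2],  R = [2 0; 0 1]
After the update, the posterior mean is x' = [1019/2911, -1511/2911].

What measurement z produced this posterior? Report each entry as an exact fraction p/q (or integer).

z = [1, -2]

x̄ = F·x = [0, -8]
P̄ = F·P·Fᵀ + Q = [22 8; 8 18]
S = H·P̄·Hᵀ + R = [234 14; 14 175]
K = P̄·Hᵀ·S⁻¹ = [-525/2911 -5528/20377; -787/2911 1838/20377]
x' − x̄ = [1019/2911, 21777/2911] = K·y
y = (KᵀK)⁻¹·Kᵀ·(x' − x̄) = [-23, 14]
z = y + H·x̄ = [-23, 14] + [24, -16] = [1, -2]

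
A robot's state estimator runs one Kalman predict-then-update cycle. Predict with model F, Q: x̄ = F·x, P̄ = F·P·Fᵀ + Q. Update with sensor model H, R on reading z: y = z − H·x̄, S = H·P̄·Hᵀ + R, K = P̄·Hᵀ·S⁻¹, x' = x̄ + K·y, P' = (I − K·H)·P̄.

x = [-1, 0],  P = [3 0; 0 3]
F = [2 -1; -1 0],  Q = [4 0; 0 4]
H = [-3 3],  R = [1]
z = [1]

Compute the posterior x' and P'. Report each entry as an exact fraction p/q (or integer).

x̄ = F·x = [-2, 1]
P̄ = F·P·Fᵀ + Q = [19 -6; -6 7]
y = z − H·x̄ = [-8]
S = H·P̄·Hᵀ + R = [343]
K = P̄·Hᵀ·S⁻¹ = [-75/343; 39/343]
x' = x̄ + K·y = [-86/343, 31/343]
P' = (I − K·H)·P̄ = [892/343 867/343; 867/343 880/343]

x' = [-86/343, 31/343]
P' = [892/343 867/343; 867/343 880/343]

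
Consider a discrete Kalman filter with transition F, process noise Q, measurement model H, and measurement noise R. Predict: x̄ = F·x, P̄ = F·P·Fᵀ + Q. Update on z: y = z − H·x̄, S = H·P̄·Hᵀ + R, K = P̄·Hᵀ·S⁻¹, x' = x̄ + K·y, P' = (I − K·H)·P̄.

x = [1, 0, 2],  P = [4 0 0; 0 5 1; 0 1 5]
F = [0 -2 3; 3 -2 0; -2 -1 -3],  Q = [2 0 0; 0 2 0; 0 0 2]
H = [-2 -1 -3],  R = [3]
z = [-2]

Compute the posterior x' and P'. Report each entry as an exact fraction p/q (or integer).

x̄ = F·x = [6, 3, -8]
P̄ = F·P·Fᵀ + Q = [55 14 -32; 14 58 -8; -32 -8 74]
y = z − H·x̄ = [-11]
S = H·P̄·Hᵀ + R = [571]
K = P̄·Hᵀ·S⁻¹ = [-28/571; -62/571; -150/571]
x' = x̄ + K·y = [3734/571, 2395/571, -2918/571]
P' = (I − K·H)·P̄ = [30621/571 6258/571 -22472/571; 6258/571 29274/571 -13868/571; -22472/571 -13868/571 19754/571]

x' = [3734/571, 2395/571, -2918/571]
P' = [30621/571 6258/571 -22472/571; 6258/571 29274/571 -13868/571; -22472/571 -13868/571 19754/571]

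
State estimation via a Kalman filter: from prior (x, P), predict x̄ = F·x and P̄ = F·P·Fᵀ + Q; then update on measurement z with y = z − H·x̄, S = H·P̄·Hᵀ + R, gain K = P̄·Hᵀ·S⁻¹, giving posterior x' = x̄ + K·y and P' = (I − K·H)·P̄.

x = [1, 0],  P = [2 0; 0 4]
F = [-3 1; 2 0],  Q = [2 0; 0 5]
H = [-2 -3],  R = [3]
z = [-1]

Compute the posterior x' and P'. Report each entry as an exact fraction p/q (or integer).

x̄ = F·x = [-3, 2]
P̄ = F·P·Fᵀ + Q = [24 -12; -12 13]
y = z − H·x̄ = [-1]
S = H·P̄·Hᵀ + R = [72]
K = P̄·Hᵀ·S⁻¹ = [-1/6; -5/24]
x' = x̄ + K·y = [-17/6, 53/24]
P' = (I − K·H)·P̄ = [22 -29/2; -29/2 79/8]

x' = [-17/6, 53/24]
P' = [22 -29/2; -29/2 79/8]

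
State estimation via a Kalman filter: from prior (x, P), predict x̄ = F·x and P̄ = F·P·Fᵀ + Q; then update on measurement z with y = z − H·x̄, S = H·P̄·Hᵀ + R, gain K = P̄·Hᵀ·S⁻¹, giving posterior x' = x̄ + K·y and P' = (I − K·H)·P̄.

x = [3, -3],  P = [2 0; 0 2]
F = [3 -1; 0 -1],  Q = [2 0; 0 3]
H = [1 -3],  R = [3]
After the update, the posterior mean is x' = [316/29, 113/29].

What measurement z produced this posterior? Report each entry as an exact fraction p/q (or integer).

z = [-1]

x̄ = F·x = [12, 3]
P̄ = F·P·Fᵀ + Q = [22 2; 2 5]
S = H·P̄·Hᵀ + R = [58]
K = P̄·Hᵀ·S⁻¹ = [8/29; -13/58]
x' − x̄ = [-32/29, 26/29] = K·y
y = (KᵀK)⁻¹·Kᵀ·(x' − x̄) = [-4]
z = y + H·x̄ = [-4] + [3] = [-1]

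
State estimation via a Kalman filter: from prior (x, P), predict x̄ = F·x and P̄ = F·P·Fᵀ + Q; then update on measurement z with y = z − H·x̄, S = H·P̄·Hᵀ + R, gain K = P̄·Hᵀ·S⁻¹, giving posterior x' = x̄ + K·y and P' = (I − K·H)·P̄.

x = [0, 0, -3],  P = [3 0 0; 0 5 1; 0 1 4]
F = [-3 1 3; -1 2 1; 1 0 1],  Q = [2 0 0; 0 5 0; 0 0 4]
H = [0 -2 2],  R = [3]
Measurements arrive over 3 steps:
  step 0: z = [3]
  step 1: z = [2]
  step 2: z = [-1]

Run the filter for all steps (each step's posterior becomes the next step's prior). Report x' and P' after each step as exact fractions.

step 0: x' = [-1707/167, -699/167, -453/167], P' = [8068/167 1858/167 1756/167; 1858/167 1656/167 1557/167; 1756/167 1557/167 1581/167]
step 1: x' = [1627/9331, -718516/102641, -56584/9331], P' = [327133/9331 160392/9331 150666/9331; 160392/9331 4139004/102641 372987/9331; 150666/9331 372987/9331 376665/9331]
step 2: x' = [-27362857/71344487, -340857269/71344487, -371957073/71344487], P' = [4387415686/71344487 4342550679/71344487 4251268251/71344487; 4342550679/71344487 8003008453/71344487 7947294442/71344487; 4251268251/71344487 7947294442/71344487 7944857854/71344487]

step 0: x̄ = F·x = [-9, -3, -3]
step 0: P̄ = F·P·Fᵀ + Q = [76 38 4; 38 36 3; 4 3 11]
step 0: y = z − H·x̄ = [3]
step 0: S = H·P̄·Hᵀ + R = [167]
step 0: K = P̄·Hᵀ·S⁻¹ = [-68/167; -66/167; 16/167]
step 0: x' = x̄ + K·y = [-1707/167, -699/167, -453/167]
step 0: P' = (I − K·H)·P̄ = [8068/167 1858/167 1756/167; 1858/167 1656/167 1557/167; 1756/167 1557/167 1581/167]
step 1: x̄ = F·x = [3063/167, -144/167, -2160/167]
step 1: P̄ = F·P·Fᵀ + Q = [55417/167 19616/167 -16046/167; 19616/167 12392/167 343/167; -16046/167 343/167 13829/167]
step 1: y = z − H·x̄ = [4366/167]
step 1: S = H·P̄·Hᵀ + R = [102641/167]
step 1: K = P̄·Hᵀ·S⁻¹ = [-6484/9331; -24098/102641; 2452/9331]
step 1: x' = x̄ + K·y = [1627/9331, -718516/102641, -56584/9331]
step 1: P' = (I − K·H)·P̄ = [327133/9331 160392/9331 150666/9331; 160392/9331 4139004/102641 372987/9331; 150666/9331 372987/9331 376665/9331]
step 2: x̄ = F·x = [-2639479/102641, -2077353/102641, -7851/1333]
step 2: P̄ = F·P·Fᵀ + Q = [58219690/102641 37929201/102641 97425/1333; 37929201/102641 30850527/102641 159470/1333; 97425/1333 159470/1333 148922/1333]
step 2: y = z − H·x̄ = [-3048293/102641]
step 2: S = H·P̄·Hᵀ + R = [71344487/102641]
step 2: K = P̄·Hᵀ·S⁻¹ = [-60854952/71344487; -37142674/71344487; -1624392/71344487]
step 2: x' = x̄ + K·y = [-27362857/71344487, -340857269/71344487, -371957073/71344487]
step 2: P' = (I − K·H)·P̄ = [4387415686/71344487 4342550679/71344487 4251268251/71344487; 4342550679/71344487 8003008453/71344487 7947294442/71344487; 4251268251/71344487 7947294442/71344487 7944857854/71344487]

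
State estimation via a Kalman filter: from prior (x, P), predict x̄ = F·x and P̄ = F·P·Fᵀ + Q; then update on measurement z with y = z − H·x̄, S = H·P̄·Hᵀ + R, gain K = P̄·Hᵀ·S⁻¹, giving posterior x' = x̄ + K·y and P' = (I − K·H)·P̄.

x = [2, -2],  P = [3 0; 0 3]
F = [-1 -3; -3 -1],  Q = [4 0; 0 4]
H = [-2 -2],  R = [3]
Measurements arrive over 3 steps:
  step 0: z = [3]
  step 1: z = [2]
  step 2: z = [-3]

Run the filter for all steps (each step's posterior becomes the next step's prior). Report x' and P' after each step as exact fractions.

step 0: x̄ = F·x = [4, -4]
step 0: P̄ = F·P·Fᵀ + Q = [34 18; 18 34]
step 0: y = z − H·x̄ = [3]
step 0: S = H·P̄·Hᵀ + R = [419]
step 0: K = P̄·Hᵀ·S⁻¹ = [-104/419; -104/419]
step 0: x' = x̄ + K·y = [1364/419, -1988/419]
step 0: P' = (I − K·H)·P̄ = [3430/419 -3274/419; -3274/419 3430/419]
step 1: x̄ = F·x = [4600/419, -2104/419]
step 1: P̄ = F·P·Fᵀ + Q = [16332/419 -12160/419; -12160/419 16332/419]
step 1: y = z − H·x̄ = [5830/419]
step 1: S = H·P̄·Hᵀ + R = [34633/419]
step 1: K = P̄·Hᵀ·S⁻¹ = [-8344/34633; -8344/34633]
step 1: x' = x̄ + K·y = [264120/34633, -290008/34633]
step 1: P' = (I − K·H)·P̄ = [1183780/34633 -1171264/34633; -1171264/34633 1183780/34633]
step 2: x̄ = F·x = [605904/34633, -502352/34633]
step 2: P̄ = F·P·Fᵀ + Q = [4948748/34633 -4609960/34633; -4609960/34633 4948748/34633]
step 2: y = z − H·x̄ = [103205/34633]
step 2: S = H·P̄·Hᵀ + R = [2814203/34633]
step 2: K = P̄·Hᵀ·S⁻¹ = [-677576/2814203; -677576/2814203]
step 2: x' = x̄ + K·y = [47215304/2814203, -42839192/2814203]
step 2: P' = (I − K·H)·P̄ = [388868196/2814203 -387851832/2814203; -387851832/2814203 388868196/2814203]

step 0: x' = [1364/419, -1988/419], P' = [3430/419 -3274/419; -3274/419 3430/419]
step 1: x' = [264120/34633, -290008/34633], P' = [1183780/34633 -1171264/34633; -1171264/34633 1183780/34633]
step 2: x' = [47215304/2814203, -42839192/2814203], P' = [388868196/2814203 -387851832/2814203; -387851832/2814203 388868196/2814203]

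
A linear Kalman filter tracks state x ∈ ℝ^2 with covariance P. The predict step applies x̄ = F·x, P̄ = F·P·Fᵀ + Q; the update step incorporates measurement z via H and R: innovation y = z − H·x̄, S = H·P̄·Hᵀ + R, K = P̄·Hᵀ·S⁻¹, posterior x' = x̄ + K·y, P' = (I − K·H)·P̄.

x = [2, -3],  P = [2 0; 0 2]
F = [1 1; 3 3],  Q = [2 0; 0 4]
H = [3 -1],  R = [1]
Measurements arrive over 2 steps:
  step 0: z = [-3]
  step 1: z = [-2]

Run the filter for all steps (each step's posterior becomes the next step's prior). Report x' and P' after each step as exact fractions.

step 0: x' = [-41/23, -57/23], P' = [102/23 300/23; 300/23 904/23]
step 1: x' = [-110/23, -286/23], P' = [1616/23 4842/23; 4842/23 14530/23]

step 0: x̄ = F·x = [-1, -3]
step 0: P̄ = F·P·Fᵀ + Q = [6 12; 12 40]
step 0: y = z − H·x̄ = [-3]
step 0: S = H·P̄·Hᵀ + R = [23]
step 0: K = P̄·Hᵀ·S⁻¹ = [6/23; -4/23]
step 0: x' = x̄ + K·y = [-41/23, -57/23]
step 0: P' = (I − K·H)·P̄ = [102/23 300/23; 300/23 904/23]
step 1: x̄ = F·x = [-98/23, -294/23]
step 1: P̄ = F·P·Fᵀ + Q = [1652/23 4818/23; 4818/23 14546/23]
step 1: y = z − H·x̄ = [-2]
step 1: S = H·P̄·Hᵀ + R = [23]
step 1: K = P̄·Hᵀ·S⁻¹ = [6/23; -4/23]
step 1: x' = x̄ + K·y = [-110/23, -286/23]
step 1: P' = (I − K·H)·P̄ = [1616/23 4842/23; 4842/23 14530/23]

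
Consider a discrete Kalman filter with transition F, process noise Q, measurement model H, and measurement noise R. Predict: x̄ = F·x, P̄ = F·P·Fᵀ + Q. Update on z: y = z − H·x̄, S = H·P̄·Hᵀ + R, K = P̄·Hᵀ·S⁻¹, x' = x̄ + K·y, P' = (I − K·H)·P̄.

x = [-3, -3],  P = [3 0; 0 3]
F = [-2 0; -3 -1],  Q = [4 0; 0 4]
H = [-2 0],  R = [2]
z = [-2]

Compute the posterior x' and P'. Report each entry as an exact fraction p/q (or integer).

x̄ = F·x = [6, 12]
P̄ = F·P·Fᵀ + Q = [16 18; 18 34]
y = z − H·x̄ = [10]
S = H·P̄·Hᵀ + R = [66]
K = P̄·Hᵀ·S⁻¹ = [-16/33; -6/11]
x' = x̄ + K·y = [38/33, 72/11]
P' = (I − K·H)·P̄ = [16/33 6/11; 6/11 158/11]

x' = [38/33, 72/11]
P' = [16/33 6/11; 6/11 158/11]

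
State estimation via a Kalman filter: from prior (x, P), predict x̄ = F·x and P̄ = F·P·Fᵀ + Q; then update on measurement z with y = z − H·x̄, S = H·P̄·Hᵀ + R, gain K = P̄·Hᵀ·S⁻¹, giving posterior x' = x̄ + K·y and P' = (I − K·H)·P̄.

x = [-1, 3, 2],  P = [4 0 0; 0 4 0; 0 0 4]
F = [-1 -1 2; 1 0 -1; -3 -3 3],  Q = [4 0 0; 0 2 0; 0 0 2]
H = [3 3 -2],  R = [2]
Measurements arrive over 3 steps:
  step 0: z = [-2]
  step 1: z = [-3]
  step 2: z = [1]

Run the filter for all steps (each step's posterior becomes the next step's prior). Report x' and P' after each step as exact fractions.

step 0: x̄ = F·x = [2, -3, 0]
step 0: P̄ = F·P·Fᵀ + Q = [28 -12 48; -12 10 -24; 48 -24 110]
step 0: y = z − H·x̄ = [1]
step 0: S = H·P̄·Hᵀ + R = [280]
step 0: K = P̄·Hᵀ·S⁻¹ = [-6/35; 3/20; -37/70]
step 0: x' = x̄ + K·y = [64/35, -57/20, -37/70]
step 0: P' = (I − K·H)·P̄ = [692/35 -24/5 792/35; -24/5 37/10 -9/5; 792/35 -9/5 1112/35]
step 1: x̄ = F·x = [-1/28, 33/14, 207/140]
step 1: P̄ = F·P·Fᵀ + Q = [863/14 -87/7 627/14; -87/7 58/7 -69/7; 627/14 -69/7 2651/70]
step 1: y = z − H·x̄ = [-981/140]
step 1: S = H·P̄·Hᵀ + R = [9799/70]
step 1: K = P̄·Hᵀ·S⁻¹ = [4065/9799; 510/9799; 2033/9799]
step 1: x' = x̄ + K·y = [-28834/9799, 19524/9799, 243/9799]
step 1: P' = (I − K·H)·P̄ = [367978/9799 -151404/9799 320796/9799; -151404/9799 77476/9799 -111402/9799; 320796/9799 -111402/9799 312058/9799]
step 2: x̄ = F·x = [9796/9799, -29077/9799, 699/239]
step 2: P̄ = F·P·Fᵀ + Q = [592498/9799 10296/9799 10140/239; 10296/9799 58042/9799 114/239; 10140/239 114/239 8362/239]
step 2: y = z − H·x̄ = [124960/9799]
step 2: S = H·P̄·Hᵀ + R = [2386186/9799]
step 2: K = P̄·Hᵀ·S⁻¹ = [488451/1193093; 97833/1193093; 287779/1193093]
step 2: x' = x̄ + K·y = [674692/108463, -208429/108463, 650843/108463]
step 2: P' = (I − K·H)·P̄ = [23444888/1193093 -8499762/1193093 21929238/1193093; -8499762/1193093 5113472/1193093 -5177268/1193093; 21929238/1193093 -5177268/1193093 24840176/1193093]

step 0: x' = [64/35, -57/20, -37/70], P' = [692/35 -24/5 792/35; -24/5 37/10 -9/5; 792/35 -9/5 1112/35]
step 1: x' = [-28834/9799, 19524/9799, 243/9799], P' = [367978/9799 -151404/9799 320796/9799; -151404/9799 77476/9799 -111402/9799; 320796/9799 -111402/9799 312058/9799]
step 2: x' = [674692/108463, -208429/108463, 650843/108463], P' = [23444888/1193093 -8499762/1193093 21929238/1193093; -8499762/1193093 5113472/1193093 -5177268/1193093; 21929238/1193093 -5177268/1193093 24840176/1193093]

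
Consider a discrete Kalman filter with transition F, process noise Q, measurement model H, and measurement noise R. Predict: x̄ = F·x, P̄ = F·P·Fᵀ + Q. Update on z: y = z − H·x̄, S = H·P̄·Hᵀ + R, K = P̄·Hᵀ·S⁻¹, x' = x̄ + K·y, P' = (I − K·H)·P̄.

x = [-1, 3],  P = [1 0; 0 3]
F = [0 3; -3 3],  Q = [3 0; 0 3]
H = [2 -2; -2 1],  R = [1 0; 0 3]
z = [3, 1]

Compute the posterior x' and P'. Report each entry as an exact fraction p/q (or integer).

x' = [-791/666, -1667/666]
P' = [647/222 695/222; 695/222 797/222]

x̄ = F·x = [9, 12]
P̄ = F·P·Fᵀ + Q = [30 27; 27 39]
y = z − H·x̄ = [9, 7]
S = H·P̄·Hᵀ + R = [61 -36; -36 54]
K = P̄·Hᵀ·S⁻¹ = [-16/37 -599/666; -34/37 -593/666]
x' = x̄ + K·y = [-791/666, -1667/666]
P' = (I − K·H)·P̄ = [647/222 695/222; 695/222 797/222]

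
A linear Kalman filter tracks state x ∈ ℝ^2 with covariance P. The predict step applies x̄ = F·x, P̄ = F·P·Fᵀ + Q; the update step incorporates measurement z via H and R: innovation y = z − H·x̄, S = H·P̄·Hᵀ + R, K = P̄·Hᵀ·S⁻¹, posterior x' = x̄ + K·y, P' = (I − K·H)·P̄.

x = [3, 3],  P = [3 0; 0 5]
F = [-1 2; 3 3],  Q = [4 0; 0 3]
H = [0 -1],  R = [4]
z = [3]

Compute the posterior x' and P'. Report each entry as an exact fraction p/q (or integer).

x' = [-204/79, -153/79]
P' = [1692/79 84/79; 84/79 300/79]

x̄ = F·x = [3, 18]
P̄ = F·P·Fᵀ + Q = [27 21; 21 75]
y = z − H·x̄ = [21]
S = H·P̄·Hᵀ + R = [79]
K = P̄·Hᵀ·S⁻¹ = [-21/79; -75/79]
x' = x̄ + K·y = [-204/79, -153/79]
P' = (I − K·H)·P̄ = [1692/79 84/79; 84/79 300/79]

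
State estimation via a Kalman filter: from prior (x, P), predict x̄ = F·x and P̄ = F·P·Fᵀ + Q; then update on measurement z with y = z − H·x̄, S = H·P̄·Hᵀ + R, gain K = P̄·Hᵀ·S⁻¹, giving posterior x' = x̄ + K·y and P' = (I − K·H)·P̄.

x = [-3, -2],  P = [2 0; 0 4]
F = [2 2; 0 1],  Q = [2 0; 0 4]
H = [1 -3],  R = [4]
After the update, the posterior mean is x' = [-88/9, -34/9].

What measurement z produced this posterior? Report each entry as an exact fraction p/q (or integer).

z = [2]

x̄ = F·x = [-10, -2]
P̄ = F·P·Fᵀ + Q = [26 8; 8 8]
S = H·P̄·Hᵀ + R = [54]
K = P̄·Hᵀ·S⁻¹ = [1/27; -8/27]
x' − x̄ = [2/9, -16/9] = K·y
y = (KᵀK)⁻¹·Kᵀ·(x' − x̄) = [6]
z = y + H·x̄ = [6] + [-4] = [2]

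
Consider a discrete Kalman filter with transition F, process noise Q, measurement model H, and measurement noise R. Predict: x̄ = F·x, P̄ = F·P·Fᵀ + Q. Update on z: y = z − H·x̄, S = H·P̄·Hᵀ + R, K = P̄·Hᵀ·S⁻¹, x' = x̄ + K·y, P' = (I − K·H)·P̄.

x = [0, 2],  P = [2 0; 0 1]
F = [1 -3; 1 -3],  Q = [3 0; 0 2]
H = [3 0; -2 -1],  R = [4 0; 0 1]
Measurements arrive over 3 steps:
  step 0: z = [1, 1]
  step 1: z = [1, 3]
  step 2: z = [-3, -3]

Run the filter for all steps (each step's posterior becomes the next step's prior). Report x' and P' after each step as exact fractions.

step 0: x̄ = F·x = [-6, -6]
step 0: P̄ = F·P·Fᵀ + Q = [14 11; 11 13]
step 0: y = z − H·x̄ = [19, -17]
step 0: S = H·P̄·Hᵀ + R = [130 -117; -117 114]
step 0: K = P̄·Hᵀ·S⁻¹ = [75/377 -4/29; -111/377 -53/87]
step 0: x' = x̄ + K·y = [47/377, -1400/1131]
step 0: P' = (I − K·H)·P̄ = [100/377 -148/377; -148/377 1577/1131]
step 1: x̄ = F·x = [1447/377, 1447/377]
step 1: P̄ = F·P·Fᵀ + Q = [6850/377 5719/377; 5719/377 6473/377]
step 1: y = z − H·x̄ = [-3964/377, 5472/377]
step 1: S = H·P̄·Hᵀ + R = [63158/377 -58257/377; -58257/377 57126/377]
step 1: K = P̄·Hᵀ·S⁻¹ = [37707/189289 -25892/189289; -55995/189289 -349357/567867]
step 1: x' = x̄ + K·y = [-45757/189289, -374965/189289]
step 1: P' = (I − K·H)·P̄ = [50276/189289 -74660/189289; -74660/189289 797317/567867]
step 2: x̄ = F·x = [1079138/189289, 1079138/189289]
step 2: P̄ = F·P·Fᵀ + Q = [3458054/189289 2890187/189289; 2890187/189289 3268765/189289]
step 2: y = z − H·x̄ = [-3805281/189289, 2669547/189289]
step 2: S = H·P̄·Hᵀ + R = [31879642/189289 -29418885/189289; -29418885/189289 28851018/189289]
step 2: K = P̄·Hᵀ·S⁻¹ = [19044723/95602193 -13075060/95602193; -28283151/95602193 -176476577/286806579]
step 2: x' = x̄ + K·y = [-22225541/95602193, 283987928/95602193]
step 2: P' = (I − K·H)·P̄ = [25392964/95602193 -37710868/95602193; -37710868/95602193 402741785/286806579]

step 0: x' = [47/377, -1400/1131], P' = [100/377 -148/377; -148/377 1577/1131]
step 1: x' = [-45757/189289, -374965/189289], P' = [50276/189289 -74660/189289; -74660/189289 797317/567867]
step 2: x' = [-22225541/95602193, 283987928/95602193], P' = [25392964/95602193 -37710868/95602193; -37710868/95602193 402741785/286806579]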